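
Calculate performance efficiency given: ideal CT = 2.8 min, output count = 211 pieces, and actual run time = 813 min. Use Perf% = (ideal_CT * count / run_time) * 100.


Formula: Performance = (Ideal CT * Total Count) / Run Time * 100
Ideal output time = 2.8 * 211 = 590.8 min
Performance = 590.8 / 813 * 100 = 72.7%

72.7%


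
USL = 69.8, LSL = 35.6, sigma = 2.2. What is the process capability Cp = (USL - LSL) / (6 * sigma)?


Cp = (69.8 - 35.6) / (6 * 2.2)

2.59


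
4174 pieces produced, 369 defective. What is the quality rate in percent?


Formula: Quality Rate = Good Pieces / Total Pieces * 100
Good pieces = 4174 - 369 = 3805
QR = 3805 / 4174 * 100 = 91.2%

91.2%


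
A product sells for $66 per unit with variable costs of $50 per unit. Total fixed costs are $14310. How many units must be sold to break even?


Formula: BEQ = Fixed Costs / (Price - Variable Cost)
Contribution margin = $66 - $50 = $16/unit
BEQ = ceil($14310 / $16/unit) = ceil(894.38) = 895 units

895 units


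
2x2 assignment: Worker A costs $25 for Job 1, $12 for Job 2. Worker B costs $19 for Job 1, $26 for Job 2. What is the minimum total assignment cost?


Option 1: A->1 + B->2 = $25 + $26 = $51
Option 2: A->2 + B->1 = $12 + $19 = $31
Min cost = min($51, $31) = $31

$31


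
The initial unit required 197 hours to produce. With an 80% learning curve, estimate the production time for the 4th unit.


Formula: T_n = T_1 * (learning_rate)^(log2(n)) where learning_rate = rate/100
Doublings = log2(4) = 2
T_n = 197 * 0.8^2
T_n = 197 * 0.64 = 126.1 hours

126.1 hours


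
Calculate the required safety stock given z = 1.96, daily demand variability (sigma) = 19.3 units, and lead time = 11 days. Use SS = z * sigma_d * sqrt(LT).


Formula: SS = z * sigma_d * sqrt(LT)
sqrt(LT) = sqrt(11) = 3.3166
SS = 1.96 * 19.3 * 3.3166
SS = 125.5 units

125.5 units


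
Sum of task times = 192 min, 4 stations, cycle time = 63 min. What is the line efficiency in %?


Formula: Efficiency = Sum of Task Times / (N_stations * CT) * 100
Total station capacity = 4 stations * 63 min = 252 min
Efficiency = 192 / 252 * 100 = 76.2%

76.2%


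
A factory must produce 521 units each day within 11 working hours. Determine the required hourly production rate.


Formula: Production Rate = Daily Demand / Available Hours
Rate = 521 units/day / 11 hours/day
Rate = 47.4 units/hour

47.4 units/hour


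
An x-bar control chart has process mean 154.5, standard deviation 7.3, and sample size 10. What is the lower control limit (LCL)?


LCL = 154.5 - 3 * 7.3 / sqrt(10)

147.57


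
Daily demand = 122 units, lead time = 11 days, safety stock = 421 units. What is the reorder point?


Formula: ROP = (Daily Demand * Lead Time) + Safety Stock
Demand during lead time = 122 * 11 = 1342 units
ROP = 1342 + 421 = 1763 units

1763 units


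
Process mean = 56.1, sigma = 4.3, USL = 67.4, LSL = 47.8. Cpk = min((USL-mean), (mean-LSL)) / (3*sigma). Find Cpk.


Cpu = (67.4 - 56.1) / (3 * 4.3) = 0.88
Cpl = (56.1 - 47.8) / (3 * 4.3) = 0.64
Cpk = min(0.88, 0.64) = 0.64

0.64


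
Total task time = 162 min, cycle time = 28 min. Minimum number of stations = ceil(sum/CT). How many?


Formula: N_min = ceil(Sum of Task Times / Cycle Time)
N_min = ceil(162 min / 28 min) = ceil(5.7857)
N_min = 6 stations

6


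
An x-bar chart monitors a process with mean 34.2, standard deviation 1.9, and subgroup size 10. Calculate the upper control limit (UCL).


UCL = 34.2 + 3 * 1.9 / sqrt(10)

36.0


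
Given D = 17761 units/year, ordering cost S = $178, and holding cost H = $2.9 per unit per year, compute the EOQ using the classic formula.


Formula: EOQ = sqrt(2 * D * S / H)
Numerator: 2 * 17761 * 178 = 6322916
2DS/H = 6322916 / 2.9 = 2180315.9
EOQ = sqrt(2180315.9) = 1476.6 units

1476.6 units


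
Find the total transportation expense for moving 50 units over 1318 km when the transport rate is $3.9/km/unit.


TC = dist * cost * units = 1318 * 3.9 * 50 = $257010.00

$257010.00


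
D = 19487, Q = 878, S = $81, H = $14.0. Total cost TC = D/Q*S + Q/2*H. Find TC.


TC = 19487/878 * 81 + 878/2 * 14.0

$7943.78


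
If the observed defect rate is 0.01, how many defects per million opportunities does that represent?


DPMO = defect_rate * 1000000 = 0.01 * 1000000

10000


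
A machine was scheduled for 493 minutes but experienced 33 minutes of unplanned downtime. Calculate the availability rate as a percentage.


Formula: Availability = (Planned Time - Downtime) / Planned Time * 100
Uptime = 493 - 33 = 460 min
Availability = 460 / 493 * 100 = 93.3%

93.3%


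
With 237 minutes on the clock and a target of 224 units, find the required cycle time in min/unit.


Formula: CT = Available Time / Number of Units
CT = 237 min / 224 units
CT = 1.06 min/unit

1.06 min/unit


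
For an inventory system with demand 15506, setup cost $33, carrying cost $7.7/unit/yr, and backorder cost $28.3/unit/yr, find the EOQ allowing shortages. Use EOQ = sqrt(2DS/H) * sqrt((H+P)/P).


Formula: EOQ* = sqrt(2DS/H) * sqrt((H+P)/P)
Base EOQ = sqrt(2*15506*33/7.7) = 364.57 units
Correction = sqrt((7.7+28.3)/28.3) = 1.12787
EOQ* = 364.57 * 1.12787 = 411.2 units

411.2 units


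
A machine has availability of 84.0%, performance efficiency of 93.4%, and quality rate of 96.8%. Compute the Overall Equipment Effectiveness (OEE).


Formula: OEE = Availability * Performance * Quality / 10000
A * P = 84.0% * 93.4% / 100 = 78.46%
OEE = 78.46% * 96.8% / 100 = 75.9%

75.9%


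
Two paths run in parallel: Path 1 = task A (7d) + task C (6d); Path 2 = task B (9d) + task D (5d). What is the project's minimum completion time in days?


Path 1 = 7 + 6 = 13 days
Path 2 = 9 + 5 = 14 days
Duration = max(13, 14) = 14 days

14 days


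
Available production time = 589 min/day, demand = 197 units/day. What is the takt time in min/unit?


Formula: Takt Time = Available Production Time / Customer Demand
Takt = 589 min/day / 197 units/day
Takt = 2.99 min/unit

2.99 min/unit


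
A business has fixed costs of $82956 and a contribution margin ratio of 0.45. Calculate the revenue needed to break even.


Formula: BER = Fixed Costs / Contribution Margin Ratio
BER = $82956 / 0.45
BER = $184346.67 (to the nearest cent)

$184346.67


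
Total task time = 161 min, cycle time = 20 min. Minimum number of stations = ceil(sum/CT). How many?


Formula: N_min = ceil(Sum of Task Times / Cycle Time)
N_min = ceil(161 min / 20 min) = ceil(8.05)
N_min = 9 stations

9


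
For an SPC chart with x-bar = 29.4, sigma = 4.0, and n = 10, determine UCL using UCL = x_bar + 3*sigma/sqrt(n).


UCL = 29.4 + 3 * 4.0 / sqrt(10)

33.19


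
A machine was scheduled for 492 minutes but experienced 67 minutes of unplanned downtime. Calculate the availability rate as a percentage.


Formula: Availability = (Planned Time - Downtime) / Planned Time * 100
Uptime = 492 - 67 = 425 min
Availability = 425 / 492 * 100 = 86.4%

86.4%


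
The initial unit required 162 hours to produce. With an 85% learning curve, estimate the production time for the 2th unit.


Formula: T_n = T_1 * (learning_rate)^(log2(n)) where learning_rate = rate/100
Doublings = log2(2) = 1
T_n = 162 * 0.85^1
T_n = 162 * 0.85 = 137.7 hours

137.7 hours


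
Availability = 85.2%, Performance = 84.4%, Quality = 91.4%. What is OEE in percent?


Formula: OEE = Availability * Performance * Quality / 10000
A * P = 85.2% * 84.4% / 100 = 71.91%
OEE = 71.91% * 91.4% / 100 = 65.7%

65.7%


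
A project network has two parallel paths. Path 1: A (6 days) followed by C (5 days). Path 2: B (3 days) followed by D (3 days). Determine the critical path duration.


Path 1 = 6 + 5 = 11 days
Path 2 = 3 + 3 = 6 days
Duration = max(11, 6) = 11 days

11 days


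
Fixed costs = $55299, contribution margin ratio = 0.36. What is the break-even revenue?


Formula: BER = Fixed Costs / Contribution Margin Ratio
BER = $55299 / 0.36
BER = $153608.33 (to the nearest cent)

$153608.33


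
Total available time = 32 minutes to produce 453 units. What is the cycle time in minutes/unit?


Formula: CT = Available Time / Number of Units
CT = 32 min / 453 units
CT = 0.07 min/unit

0.07 min/unit


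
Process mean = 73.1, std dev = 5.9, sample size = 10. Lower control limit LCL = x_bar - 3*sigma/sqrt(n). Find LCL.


LCL = 73.1 - 3 * 5.9 / sqrt(10)

67.5


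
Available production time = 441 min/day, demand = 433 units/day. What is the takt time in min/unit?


Formula: Takt Time = Available Production Time / Customer Demand
Takt = 441 min/day / 433 units/day
Takt = 1.02 min/unit

1.02 min/unit


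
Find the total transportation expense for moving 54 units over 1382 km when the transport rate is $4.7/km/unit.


TC = dist * cost * units = 1382 * 4.7 * 54 = $350751.60

$350751.60


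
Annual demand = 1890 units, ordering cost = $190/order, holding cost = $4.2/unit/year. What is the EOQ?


Formula: EOQ = sqrt(2 * D * S / H)
Numerator: 2 * 1890 * 190 = 718200
2DS/H = 718200 / 4.2 = 171000.0
EOQ = sqrt(171000.0) = 413.5 units

413.5 units


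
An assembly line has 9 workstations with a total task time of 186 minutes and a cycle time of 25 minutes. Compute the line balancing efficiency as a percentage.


Formula: Efficiency = Sum of Task Times / (N_stations * CT) * 100
Total station capacity = 9 stations * 25 min = 225 min
Efficiency = 186 / 225 * 100 = 82.7%

82.7%


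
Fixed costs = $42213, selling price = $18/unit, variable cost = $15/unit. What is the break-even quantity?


Formula: BEQ = Fixed Costs / (Price - Variable Cost)
Contribution margin = $18 - $15 = $3/unit
BEQ = ceil($42213 / $3/unit) = ceil(14071.0) = 14071 units

14071 units


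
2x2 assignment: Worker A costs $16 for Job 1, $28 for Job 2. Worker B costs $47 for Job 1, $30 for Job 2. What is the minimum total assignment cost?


Option 1: A->1 + B->2 = $16 + $30 = $46
Option 2: A->2 + B->1 = $28 + $47 = $75
Min cost = min($46, $75) = $46

$46


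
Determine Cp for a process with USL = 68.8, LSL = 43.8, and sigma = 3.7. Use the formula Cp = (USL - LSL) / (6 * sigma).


Cp = (68.8 - 43.8) / (6 * 3.7)

1.13


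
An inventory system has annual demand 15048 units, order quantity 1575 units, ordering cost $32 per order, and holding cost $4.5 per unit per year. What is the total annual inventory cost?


TC = 15048/1575 * 32 + 1575/2 * 4.5

$3849.49


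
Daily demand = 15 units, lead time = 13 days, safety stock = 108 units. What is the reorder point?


Formula: ROP = (Daily Demand * Lead Time) + Safety Stock
Demand during lead time = 15 * 13 = 195 units
ROP = 195 + 108 = 303 units

303 units


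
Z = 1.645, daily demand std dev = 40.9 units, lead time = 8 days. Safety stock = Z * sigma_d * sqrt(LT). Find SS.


Formula: SS = z * sigma_d * sqrt(LT)
sqrt(LT) = sqrt(8) = 2.8284
SS = 1.645 * 40.9 * 2.8284
SS = 190.3 units

190.3 units


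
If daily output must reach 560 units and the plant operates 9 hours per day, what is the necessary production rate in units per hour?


Formula: Production Rate = Daily Demand / Available Hours
Rate = 560 units/day / 9 hours/day
Rate = 62.2 units/hour

62.2 units/hour


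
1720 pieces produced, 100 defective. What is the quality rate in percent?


Formula: Quality Rate = Good Pieces / Total Pieces * 100
Good pieces = 1720 - 100 = 1620
QR = 1620 / 1720 * 100 = 94.2%

94.2%


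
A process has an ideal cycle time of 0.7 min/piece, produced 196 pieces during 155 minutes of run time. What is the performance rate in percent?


Formula: Performance = (Ideal CT * Total Count) / Run Time * 100
Ideal output time = 0.7 * 196 = 137.2 min
Performance = 137.2 / 155 * 100 = 88.5%

88.5%


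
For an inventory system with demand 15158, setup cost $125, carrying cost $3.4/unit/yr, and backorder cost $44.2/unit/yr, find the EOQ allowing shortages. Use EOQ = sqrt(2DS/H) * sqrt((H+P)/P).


Formula: EOQ* = sqrt(2DS/H) * sqrt((H+P)/P)
Base EOQ = sqrt(2*15158*125/3.4) = 1055.73 units
Correction = sqrt((3.4+44.2)/44.2) = 1.03775
EOQ* = 1055.73 * 1.03775 = 1095.6 units

1095.6 units


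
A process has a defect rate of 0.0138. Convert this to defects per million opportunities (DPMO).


DPMO = defect_rate * 1000000 = 0.0138 * 1000000

13800


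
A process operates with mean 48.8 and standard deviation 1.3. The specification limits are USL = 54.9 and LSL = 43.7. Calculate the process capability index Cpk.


Cpu = (54.9 - 48.8) / (3 * 1.3) = 1.56
Cpl = (48.8 - 43.7) / (3 * 1.3) = 1.31
Cpk = min(1.56, 1.31) = 1.31

1.31


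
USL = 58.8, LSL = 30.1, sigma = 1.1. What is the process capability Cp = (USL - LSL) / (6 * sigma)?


Cp = (58.8 - 30.1) / (6 * 1.1)

4.35


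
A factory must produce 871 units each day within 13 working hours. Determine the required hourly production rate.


Formula: Production Rate = Daily Demand / Available Hours
Rate = 871 units/day / 13 hours/day
Rate = 67.0 units/hour

67.0 units/hour


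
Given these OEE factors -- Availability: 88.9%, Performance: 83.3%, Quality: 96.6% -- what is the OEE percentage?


Formula: OEE = Availability * Performance * Quality / 10000
A * P = 88.9% * 83.3% / 100 = 74.05%
OEE = 74.05% * 96.6% / 100 = 71.5%

71.5%


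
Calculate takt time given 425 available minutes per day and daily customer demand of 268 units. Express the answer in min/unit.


Formula: Takt Time = Available Production Time / Customer Demand
Takt = 425 min/day / 268 units/day
Takt = 1.59 min/unit

1.59 min/unit


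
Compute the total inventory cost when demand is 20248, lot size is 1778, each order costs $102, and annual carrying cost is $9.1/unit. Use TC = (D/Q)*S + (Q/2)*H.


TC = 20248/1778 * 102 + 1778/2 * 9.1

$9251.48


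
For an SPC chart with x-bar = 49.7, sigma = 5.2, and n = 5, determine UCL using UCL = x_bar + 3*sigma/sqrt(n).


UCL = 49.7 + 3 * 5.2 / sqrt(5)

56.68


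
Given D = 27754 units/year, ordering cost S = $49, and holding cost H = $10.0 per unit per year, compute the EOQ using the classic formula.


Formula: EOQ = sqrt(2 * D * S / H)
Numerator: 2 * 27754 * 49 = 2719892
2DS/H = 2719892 / 10.0 = 271989.2
EOQ = sqrt(271989.2) = 521.5 units

521.5 units


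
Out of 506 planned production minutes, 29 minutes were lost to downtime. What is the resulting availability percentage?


Formula: Availability = (Planned Time - Downtime) / Planned Time * 100
Uptime = 506 - 29 = 477 min
Availability = 477 / 506 * 100 = 94.3%

94.3%


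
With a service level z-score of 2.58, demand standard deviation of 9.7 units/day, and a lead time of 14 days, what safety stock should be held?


Formula: SS = z * sigma_d * sqrt(LT)
sqrt(LT) = sqrt(14) = 3.7417
SS = 2.58 * 9.7 * 3.7417
SS = 93.6 units

93.6 units


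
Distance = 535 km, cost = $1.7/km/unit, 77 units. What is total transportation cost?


TC = dist * cost * units = 535 * 1.7 * 77 = $70031.50

$70031.50


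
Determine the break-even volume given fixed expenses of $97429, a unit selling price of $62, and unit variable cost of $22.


Formula: BEQ = Fixed Costs / (Price - Variable Cost)
Contribution margin = $62 - $22 = $40/unit
BEQ = ceil($97429 / $40/unit) = ceil(2435.72) = 2436 units

2436 units


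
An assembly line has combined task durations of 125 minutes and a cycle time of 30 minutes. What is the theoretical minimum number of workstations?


Formula: N_min = ceil(Sum of Task Times / Cycle Time)
N_min = ceil(125 min / 30 min) = ceil(4.1667)
N_min = 5 stations

5


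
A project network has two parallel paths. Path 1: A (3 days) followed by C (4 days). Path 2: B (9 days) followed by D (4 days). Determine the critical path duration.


Path 1 = 3 + 4 = 7 days
Path 2 = 9 + 4 = 13 days
Duration = max(7, 13) = 13 days

13 days


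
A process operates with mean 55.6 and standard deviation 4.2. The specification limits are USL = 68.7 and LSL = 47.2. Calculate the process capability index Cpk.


Cpu = (68.7 - 55.6) / (3 * 4.2) = 1.04
Cpl = (55.6 - 47.2) / (3 * 4.2) = 0.67
Cpk = min(1.04, 0.67) = 0.67

0.67


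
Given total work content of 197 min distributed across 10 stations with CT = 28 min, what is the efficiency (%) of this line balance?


Formula: Efficiency = Sum of Task Times / (N_stations * CT) * 100
Total station capacity = 10 stations * 28 min = 280 min
Efficiency = 197 / 280 * 100 = 70.4%

70.4%


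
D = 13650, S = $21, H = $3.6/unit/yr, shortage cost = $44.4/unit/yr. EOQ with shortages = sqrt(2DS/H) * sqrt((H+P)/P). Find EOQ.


Formula: EOQ* = sqrt(2DS/H) * sqrt((H+P)/P)
Base EOQ = sqrt(2*13650*21/3.6) = 399.06 units
Correction = sqrt((3.6+44.4)/44.4) = 1.03975
EOQ* = 399.06 * 1.03975 = 414.9 units

414.9 units


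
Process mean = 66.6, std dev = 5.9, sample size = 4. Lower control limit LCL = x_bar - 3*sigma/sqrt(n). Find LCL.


LCL = 66.6 - 3 * 5.9 / sqrt(4)

57.75


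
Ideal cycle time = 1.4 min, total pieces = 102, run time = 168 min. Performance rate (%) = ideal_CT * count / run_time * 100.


Formula: Performance = (Ideal CT * Total Count) / Run Time * 100
Ideal output time = 1.4 * 102 = 142.8 min
Performance = 142.8 / 168 * 100 = 85.0%

85.0%


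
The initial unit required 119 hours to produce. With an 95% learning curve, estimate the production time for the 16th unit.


Formula: T_n = T_1 * (learning_rate)^(log2(n)) where learning_rate = rate/100
Doublings = log2(16) = 4
T_n = 119 * 0.95^4
T_n = 119 * 0.8145 = 96.9 hours

96.9 hours


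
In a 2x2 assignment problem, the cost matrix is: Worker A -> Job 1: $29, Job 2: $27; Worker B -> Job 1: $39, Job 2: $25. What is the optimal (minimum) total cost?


Option 1: A->1 + B->2 = $29 + $25 = $54
Option 2: A->2 + B->1 = $27 + $39 = $66
Min cost = min($54, $66) = $54

$54


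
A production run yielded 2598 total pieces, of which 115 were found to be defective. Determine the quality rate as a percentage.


Formula: Quality Rate = Good Pieces / Total Pieces * 100
Good pieces = 2598 - 115 = 2483
QR = 2483 / 2598 * 100 = 95.6%

95.6%


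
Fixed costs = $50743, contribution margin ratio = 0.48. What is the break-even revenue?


Formula: BER = Fixed Costs / Contribution Margin Ratio
BER = $50743 / 0.48
BER = $105714.58 (to the nearest cent)

$105714.58


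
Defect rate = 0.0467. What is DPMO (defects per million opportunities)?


DPMO = defect_rate * 1000000 = 0.0467 * 1000000

46700


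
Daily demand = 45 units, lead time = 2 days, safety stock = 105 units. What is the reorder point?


Formula: ROP = (Daily Demand * Lead Time) + Safety Stock
Demand during lead time = 45 * 2 = 90 units
ROP = 90 + 105 = 195 units

195 units


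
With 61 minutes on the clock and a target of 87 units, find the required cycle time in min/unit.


Formula: CT = Available Time / Number of Units
CT = 61 min / 87 units
CT = 0.7 min/unit

0.7 min/unit


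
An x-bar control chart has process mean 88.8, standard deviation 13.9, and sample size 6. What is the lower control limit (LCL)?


LCL = 88.8 - 3 * 13.9 / sqrt(6)

71.78


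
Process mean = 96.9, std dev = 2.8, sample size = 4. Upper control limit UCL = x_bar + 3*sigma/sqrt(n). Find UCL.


UCL = 96.9 + 3 * 2.8 / sqrt(4)

101.1


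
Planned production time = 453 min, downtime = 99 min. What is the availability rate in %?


Formula: Availability = (Planned Time - Downtime) / Planned Time * 100
Uptime = 453 - 99 = 354 min
Availability = 354 / 453 * 100 = 78.1%

78.1%


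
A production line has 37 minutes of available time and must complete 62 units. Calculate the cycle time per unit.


Formula: CT = Available Time / Number of Units
CT = 37 min / 62 units
CT = 0.6 min/unit

0.6 min/unit


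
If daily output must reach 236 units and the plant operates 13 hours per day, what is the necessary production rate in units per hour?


Formula: Production Rate = Daily Demand / Available Hours
Rate = 236 units/day / 13 hours/day
Rate = 18.2 units/hour

18.2 units/hour


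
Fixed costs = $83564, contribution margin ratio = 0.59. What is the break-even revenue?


Formula: BER = Fixed Costs / Contribution Margin Ratio
BER = $83564 / 0.59
BER = $141633.90 (to the nearest cent)

$141633.90


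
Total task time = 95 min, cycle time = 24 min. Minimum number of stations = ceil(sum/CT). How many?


Formula: N_min = ceil(Sum of Task Times / Cycle Time)
N_min = ceil(95 min / 24 min) = ceil(3.9583)
N_min = 4 stations

4


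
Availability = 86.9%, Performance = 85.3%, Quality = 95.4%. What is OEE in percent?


Formula: OEE = Availability * Performance * Quality / 10000
A * P = 86.9% * 85.3% / 100 = 74.13%
OEE = 74.13% * 95.4% / 100 = 70.7%

70.7%


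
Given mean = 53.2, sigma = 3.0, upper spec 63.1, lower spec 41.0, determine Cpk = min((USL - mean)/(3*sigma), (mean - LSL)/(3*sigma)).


Cpu = (63.1 - 53.2) / (3 * 3.0) = 1.1
Cpl = (53.2 - 41.0) / (3 * 3.0) = 1.36
Cpk = min(1.1, 1.36) = 1.1

1.1


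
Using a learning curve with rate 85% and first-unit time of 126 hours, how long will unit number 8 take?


Formula: T_n = T_1 * (learning_rate)^(log2(n)) where learning_rate = rate/100
Doublings = log2(8) = 3
T_n = 126 * 0.85^3
T_n = 126 * 0.6141 = 77.4 hours

77.4 hours


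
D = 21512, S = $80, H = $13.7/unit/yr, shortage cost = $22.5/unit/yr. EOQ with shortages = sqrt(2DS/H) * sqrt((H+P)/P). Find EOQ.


Formula: EOQ* = sqrt(2DS/H) * sqrt((H+P)/P)
Base EOQ = sqrt(2*21512*80/13.7) = 501.23 units
Correction = sqrt((13.7+22.5)/22.5) = 1.26842
EOQ* = 501.23 * 1.26842 = 635.8 units

635.8 units


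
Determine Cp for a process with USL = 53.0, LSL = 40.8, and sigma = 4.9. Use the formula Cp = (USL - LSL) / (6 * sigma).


Cp = (53.0 - 40.8) / (6 * 4.9)

0.41


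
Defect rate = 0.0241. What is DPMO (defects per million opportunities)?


DPMO = defect_rate * 1000000 = 0.0241 * 1000000

24100


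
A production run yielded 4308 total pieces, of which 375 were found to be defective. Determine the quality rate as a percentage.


Formula: Quality Rate = Good Pieces / Total Pieces * 100
Good pieces = 4308 - 375 = 3933
QR = 3933 / 4308 * 100 = 91.3%

91.3%


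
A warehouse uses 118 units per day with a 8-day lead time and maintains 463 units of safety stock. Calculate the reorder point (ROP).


Formula: ROP = (Daily Demand * Lead Time) + Safety Stock
Demand during lead time = 118 * 8 = 944 units
ROP = 944 + 463 = 1407 units

1407 units


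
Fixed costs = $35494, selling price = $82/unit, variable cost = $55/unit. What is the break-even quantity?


Formula: BEQ = Fixed Costs / (Price - Variable Cost)
Contribution margin = $82 - $55 = $27/unit
BEQ = ceil($35494 / $27/unit) = ceil(1314.59) = 1315 units

1315 units


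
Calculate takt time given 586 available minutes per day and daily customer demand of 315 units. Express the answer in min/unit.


Formula: Takt Time = Available Production Time / Customer Demand
Takt = 586 min/day / 315 units/day
Takt = 1.86 min/unit

1.86 min/unit


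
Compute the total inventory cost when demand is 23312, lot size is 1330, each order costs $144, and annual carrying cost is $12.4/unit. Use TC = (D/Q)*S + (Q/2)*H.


TC = 23312/1330 * 144 + 1330/2 * 12.4

$10770.01


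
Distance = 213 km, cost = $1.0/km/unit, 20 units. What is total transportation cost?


TC = dist * cost * units = 213 * 1.0 * 20 = $4260.00

$4260.00


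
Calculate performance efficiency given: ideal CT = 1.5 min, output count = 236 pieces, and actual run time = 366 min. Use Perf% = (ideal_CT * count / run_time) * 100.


Formula: Performance = (Ideal CT * Total Count) / Run Time * 100
Ideal output time = 1.5 * 236 = 354.0 min
Performance = 354.0 / 366 * 100 = 96.7%

96.7%


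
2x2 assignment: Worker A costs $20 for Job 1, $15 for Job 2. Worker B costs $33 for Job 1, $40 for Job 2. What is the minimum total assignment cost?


Option 1: A->1 + B->2 = $20 + $40 = $60
Option 2: A->2 + B->1 = $15 + $33 = $48
Min cost = min($60, $48) = $48

$48


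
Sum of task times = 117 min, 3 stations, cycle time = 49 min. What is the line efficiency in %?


Formula: Efficiency = Sum of Task Times / (N_stations * CT) * 100
Total station capacity = 3 stations * 49 min = 147 min
Efficiency = 117 / 147 * 100 = 79.6%

79.6%


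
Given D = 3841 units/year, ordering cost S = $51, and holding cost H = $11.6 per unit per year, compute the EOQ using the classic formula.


Formula: EOQ = sqrt(2 * D * S / H)
Numerator: 2 * 3841 * 51 = 391782
2DS/H = 391782 / 11.6 = 33774.3
EOQ = sqrt(33774.3) = 183.8 units

183.8 units


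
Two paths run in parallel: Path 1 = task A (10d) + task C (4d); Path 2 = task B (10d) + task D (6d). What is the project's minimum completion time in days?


Path 1 = 10 + 4 = 14 days
Path 2 = 10 + 6 = 16 days
Duration = max(14, 16) = 16 days

16 days


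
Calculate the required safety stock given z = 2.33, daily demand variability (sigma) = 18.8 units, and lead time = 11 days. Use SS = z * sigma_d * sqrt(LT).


Formula: SS = z * sigma_d * sqrt(LT)
sqrt(LT) = sqrt(11) = 3.3166
SS = 2.33 * 18.8 * 3.3166
SS = 145.3 units

145.3 units


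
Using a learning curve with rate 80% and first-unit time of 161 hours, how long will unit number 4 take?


Formula: T_n = T_1 * (learning_rate)^(log2(n)) where learning_rate = rate/100
Doublings = log2(4) = 2
T_n = 161 * 0.8^2
T_n = 161 * 0.64 = 103.0 hours

103.0 hours


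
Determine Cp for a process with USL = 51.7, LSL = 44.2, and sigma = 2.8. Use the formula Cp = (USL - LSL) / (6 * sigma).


Cp = (51.7 - 44.2) / (6 * 2.8)

0.45


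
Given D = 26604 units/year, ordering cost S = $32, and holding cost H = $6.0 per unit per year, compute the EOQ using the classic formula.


Formula: EOQ = sqrt(2 * D * S / H)
Numerator: 2 * 26604 * 32 = 1702656
2DS/H = 1702656 / 6.0 = 283776.0
EOQ = sqrt(283776.0) = 532.7 units

532.7 units


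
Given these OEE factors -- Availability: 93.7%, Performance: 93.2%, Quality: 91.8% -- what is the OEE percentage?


Formula: OEE = Availability * Performance * Quality / 10000
A * P = 93.7% * 93.2% / 100 = 87.33%
OEE = 87.33% * 91.8% / 100 = 80.2%

80.2%


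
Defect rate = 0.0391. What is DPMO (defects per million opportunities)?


DPMO = defect_rate * 1000000 = 0.0391 * 1000000

39100


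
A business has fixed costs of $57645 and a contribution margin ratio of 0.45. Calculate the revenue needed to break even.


Formula: BER = Fixed Costs / Contribution Margin Ratio
BER = $57645 / 0.45
BER = $128100.00 (to the nearest cent)

$128100.00


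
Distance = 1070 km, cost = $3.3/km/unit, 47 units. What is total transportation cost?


TC = dist * cost * units = 1070 * 3.3 * 47 = $165957.00

$165957.00


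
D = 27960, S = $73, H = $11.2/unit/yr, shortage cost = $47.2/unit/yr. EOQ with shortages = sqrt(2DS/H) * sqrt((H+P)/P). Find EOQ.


Formula: EOQ* = sqrt(2DS/H) * sqrt((H+P)/P)
Base EOQ = sqrt(2*27960*73/11.2) = 603.72 units
Correction = sqrt((11.2+47.2)/47.2) = 1.11233
EOQ* = 603.72 * 1.11233 = 671.5 units

671.5 units


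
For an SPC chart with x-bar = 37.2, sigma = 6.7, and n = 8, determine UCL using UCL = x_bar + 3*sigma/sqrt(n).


UCL = 37.2 + 3 * 6.7 / sqrt(8)

44.31


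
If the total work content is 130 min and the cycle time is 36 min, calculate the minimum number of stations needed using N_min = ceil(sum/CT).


Formula: N_min = ceil(Sum of Task Times / Cycle Time)
N_min = ceil(130 min / 36 min) = ceil(3.6111)
N_min = 4 stations

4


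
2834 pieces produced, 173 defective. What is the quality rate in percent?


Formula: Quality Rate = Good Pieces / Total Pieces * 100
Good pieces = 2834 - 173 = 2661
QR = 2661 / 2834 * 100 = 93.9%

93.9%


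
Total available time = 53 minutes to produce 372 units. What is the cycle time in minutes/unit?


Formula: CT = Available Time / Number of Units
CT = 53 min / 372 units
CT = 0.14 min/unit

0.14 min/unit


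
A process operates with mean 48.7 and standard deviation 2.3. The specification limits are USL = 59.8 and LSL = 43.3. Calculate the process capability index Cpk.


Cpu = (59.8 - 48.7) / (3 * 2.3) = 1.61
Cpl = (48.7 - 43.3) / (3 * 2.3) = 0.78
Cpk = min(1.61, 0.78) = 0.78

0.78


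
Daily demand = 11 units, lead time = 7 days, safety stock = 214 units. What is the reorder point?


Formula: ROP = (Daily Demand * Lead Time) + Safety Stock
Demand during lead time = 11 * 7 = 77 units
ROP = 77 + 214 = 291 units

291 units


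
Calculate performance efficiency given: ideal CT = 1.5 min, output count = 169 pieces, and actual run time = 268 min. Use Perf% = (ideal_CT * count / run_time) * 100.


Formula: Performance = (Ideal CT * Total Count) / Run Time * 100
Ideal output time = 1.5 * 169 = 253.5 min
Performance = 253.5 / 268 * 100 = 94.6%

94.6%


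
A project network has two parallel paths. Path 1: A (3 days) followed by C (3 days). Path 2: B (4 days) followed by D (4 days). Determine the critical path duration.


Path 1 = 3 + 3 = 6 days
Path 2 = 4 + 4 = 8 days
Duration = max(6, 8) = 8 days

8 days


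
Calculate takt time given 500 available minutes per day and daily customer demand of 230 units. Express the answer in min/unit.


Formula: Takt Time = Available Production Time / Customer Demand
Takt = 500 min/day / 230 units/day
Takt = 2.17 min/unit

2.17 min/unit


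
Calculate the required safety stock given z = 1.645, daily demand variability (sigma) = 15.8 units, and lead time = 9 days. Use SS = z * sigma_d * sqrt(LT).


Formula: SS = z * sigma_d * sqrt(LT)
sqrt(LT) = sqrt(9) = 3.0
SS = 1.645 * 15.8 * 3.0
SS = 78.0 units

78.0 units


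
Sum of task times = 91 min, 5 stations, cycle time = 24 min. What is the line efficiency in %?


Formula: Efficiency = Sum of Task Times / (N_stations * CT) * 100
Total station capacity = 5 stations * 24 min = 120 min
Efficiency = 91 / 120 * 100 = 75.8%

75.8%


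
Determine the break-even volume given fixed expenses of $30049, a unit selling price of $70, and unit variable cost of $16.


Formula: BEQ = Fixed Costs / (Price - Variable Cost)
Contribution margin = $70 - $16 = $54/unit
BEQ = ceil($30049 / $54/unit) = ceil(556.46) = 557 units

557 units


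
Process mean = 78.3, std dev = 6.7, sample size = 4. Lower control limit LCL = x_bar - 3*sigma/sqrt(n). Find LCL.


LCL = 78.3 - 3 * 6.7 / sqrt(4)

68.25


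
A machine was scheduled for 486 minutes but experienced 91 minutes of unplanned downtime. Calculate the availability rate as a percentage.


Formula: Availability = (Planned Time - Downtime) / Planned Time * 100
Uptime = 486 - 91 = 395 min
Availability = 395 / 486 * 100 = 81.3%

81.3%


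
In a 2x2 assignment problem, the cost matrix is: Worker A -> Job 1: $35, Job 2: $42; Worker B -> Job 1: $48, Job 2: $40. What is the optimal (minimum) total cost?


Option 1: A->1 + B->2 = $35 + $40 = $75
Option 2: A->2 + B->1 = $42 + $48 = $90
Min cost = min($75, $90) = $75

$75


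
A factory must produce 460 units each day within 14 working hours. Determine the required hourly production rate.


Formula: Production Rate = Daily Demand / Available Hours
Rate = 460 units/day / 14 hours/day
Rate = 32.9 units/hour

32.9 units/hour


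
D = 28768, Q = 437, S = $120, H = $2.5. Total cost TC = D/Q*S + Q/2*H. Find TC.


TC = 28768/437 * 120 + 437/2 * 2.5

$8445.93


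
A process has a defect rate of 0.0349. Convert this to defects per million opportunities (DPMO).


DPMO = defect_rate * 1000000 = 0.0349 * 1000000

34900


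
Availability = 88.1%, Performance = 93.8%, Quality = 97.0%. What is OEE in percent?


Formula: OEE = Availability * Performance * Quality / 10000
A * P = 88.1% * 93.8% / 100 = 82.64%
OEE = 82.64% * 97.0% / 100 = 80.2%

80.2%


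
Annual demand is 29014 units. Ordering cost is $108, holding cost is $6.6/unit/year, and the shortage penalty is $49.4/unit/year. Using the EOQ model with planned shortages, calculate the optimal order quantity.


Formula: EOQ* = sqrt(2DS/H) * sqrt((H+P)/P)
Base EOQ = sqrt(2*29014*108/6.6) = 974.45 units
Correction = sqrt((6.6+49.4)/49.4) = 1.06471
EOQ* = 974.45 * 1.06471 = 1037.5 units

1037.5 units


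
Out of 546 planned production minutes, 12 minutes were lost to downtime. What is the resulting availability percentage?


Formula: Availability = (Planned Time - Downtime) / Planned Time * 100
Uptime = 546 - 12 = 534 min
Availability = 534 / 546 * 100 = 97.8%

97.8%


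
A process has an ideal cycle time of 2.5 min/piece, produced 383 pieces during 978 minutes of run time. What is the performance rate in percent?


Formula: Performance = (Ideal CT * Total Count) / Run Time * 100
Ideal output time = 2.5 * 383 = 957.5 min
Performance = 957.5 / 978 * 100 = 97.9%

97.9%


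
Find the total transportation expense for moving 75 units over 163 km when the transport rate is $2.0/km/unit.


TC = dist * cost * units = 163 * 2.0 * 75 = $24450.00

$24450.00


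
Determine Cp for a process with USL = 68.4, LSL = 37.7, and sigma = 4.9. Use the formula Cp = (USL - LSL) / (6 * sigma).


Cp = (68.4 - 37.7) / (6 * 4.9)

1.04


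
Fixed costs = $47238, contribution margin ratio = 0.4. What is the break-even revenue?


Formula: BER = Fixed Costs / Contribution Margin Ratio
BER = $47238 / 0.4
BER = $118095.00 (to the nearest cent)

$118095.00


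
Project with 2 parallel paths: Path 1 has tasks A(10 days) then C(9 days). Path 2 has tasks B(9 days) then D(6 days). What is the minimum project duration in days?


Path 1 = 10 + 9 = 19 days
Path 2 = 9 + 6 = 15 days
Duration = max(19, 15) = 19 days

19 days


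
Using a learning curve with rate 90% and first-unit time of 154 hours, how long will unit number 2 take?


Formula: T_n = T_1 * (learning_rate)^(log2(n)) where learning_rate = rate/100
Doublings = log2(2) = 1
T_n = 154 * 0.9^1
T_n = 154 * 0.9 = 138.6 hours

138.6 hours


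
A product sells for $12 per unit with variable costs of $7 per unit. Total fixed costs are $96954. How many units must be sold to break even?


Formula: BEQ = Fixed Costs / (Price - Variable Cost)
Contribution margin = $12 - $7 = $5/unit
BEQ = ceil($96954 / $5/unit) = ceil(19390.8) = 19391 units

19391 units


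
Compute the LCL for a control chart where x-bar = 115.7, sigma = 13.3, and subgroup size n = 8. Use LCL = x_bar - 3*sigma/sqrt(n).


LCL = 115.7 - 3 * 13.3 / sqrt(8)

101.59


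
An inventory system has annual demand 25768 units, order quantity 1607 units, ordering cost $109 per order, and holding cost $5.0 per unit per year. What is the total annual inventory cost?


TC = 25768/1607 * 109 + 1607/2 * 5.0

$5765.30


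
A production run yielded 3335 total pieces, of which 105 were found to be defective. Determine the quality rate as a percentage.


Formula: Quality Rate = Good Pieces / Total Pieces * 100
Good pieces = 3335 - 105 = 3230
QR = 3230 / 3335 * 100 = 96.9%

96.9%


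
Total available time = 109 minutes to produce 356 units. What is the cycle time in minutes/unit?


Formula: CT = Available Time / Number of Units
CT = 109 min / 356 units
CT = 0.31 min/unit

0.31 min/unit


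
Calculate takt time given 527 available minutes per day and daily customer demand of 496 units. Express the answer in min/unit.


Formula: Takt Time = Available Production Time / Customer Demand
Takt = 527 min/day / 496 units/day
Takt = 1.06 min/unit

1.06 min/unit


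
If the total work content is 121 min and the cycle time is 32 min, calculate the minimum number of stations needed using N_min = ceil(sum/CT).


Formula: N_min = ceil(Sum of Task Times / Cycle Time)
N_min = ceil(121 min / 32 min) = ceil(3.7812)
N_min = 4 stations

4


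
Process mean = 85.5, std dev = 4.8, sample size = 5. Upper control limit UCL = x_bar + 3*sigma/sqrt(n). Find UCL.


UCL = 85.5 + 3 * 4.8 / sqrt(5)

91.94


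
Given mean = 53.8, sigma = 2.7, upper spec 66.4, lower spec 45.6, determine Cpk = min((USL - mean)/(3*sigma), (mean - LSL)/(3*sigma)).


Cpu = (66.4 - 53.8) / (3 * 2.7) = 1.56
Cpl = (53.8 - 45.6) / (3 * 2.7) = 1.01
Cpk = min(1.56, 1.01) = 1.01

1.01


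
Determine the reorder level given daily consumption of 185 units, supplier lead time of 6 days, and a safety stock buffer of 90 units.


Formula: ROP = (Daily Demand * Lead Time) + Safety Stock
Demand during lead time = 185 * 6 = 1110 units
ROP = 1110 + 90 = 1200 units

1200 units


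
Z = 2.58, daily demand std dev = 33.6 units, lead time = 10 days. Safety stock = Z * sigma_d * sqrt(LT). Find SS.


Formula: SS = z * sigma_d * sqrt(LT)
sqrt(LT) = sqrt(10) = 3.1623
SS = 2.58 * 33.6 * 3.1623
SS = 274.1 units

274.1 units


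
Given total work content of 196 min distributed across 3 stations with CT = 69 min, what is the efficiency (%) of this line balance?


Formula: Efficiency = Sum of Task Times / (N_stations * CT) * 100
Total station capacity = 3 stations * 69 min = 207 min
Efficiency = 196 / 207 * 100 = 94.7%

94.7%


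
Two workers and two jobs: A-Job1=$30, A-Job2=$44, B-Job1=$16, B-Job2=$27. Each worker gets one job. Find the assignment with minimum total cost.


Option 1: A->1 + B->2 = $30 + $27 = $57
Option 2: A->2 + B->1 = $44 + $16 = $60
Min cost = min($57, $60) = $57

$57


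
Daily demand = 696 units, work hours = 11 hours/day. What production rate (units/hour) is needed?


Formula: Production Rate = Daily Demand / Available Hours
Rate = 696 units/day / 11 hours/day
Rate = 63.3 units/hour

63.3 units/hour


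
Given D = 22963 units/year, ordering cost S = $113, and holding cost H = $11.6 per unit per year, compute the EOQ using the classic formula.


Formula: EOQ = sqrt(2 * D * S / H)
Numerator: 2 * 22963 * 113 = 5189638
2DS/H = 5189638 / 11.6 = 447382.6
EOQ = sqrt(447382.6) = 668.9 units

668.9 units


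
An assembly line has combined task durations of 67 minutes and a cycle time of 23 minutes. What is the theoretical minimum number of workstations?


Formula: N_min = ceil(Sum of Task Times / Cycle Time)
N_min = ceil(67 min / 23 min) = ceil(2.913)
N_min = 3 stations

3


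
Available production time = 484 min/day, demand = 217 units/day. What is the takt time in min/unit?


Formula: Takt Time = Available Production Time / Customer Demand
Takt = 484 min/day / 217 units/day
Takt = 2.23 min/unit

2.23 min/unit


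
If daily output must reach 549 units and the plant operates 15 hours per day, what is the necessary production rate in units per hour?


Formula: Production Rate = Daily Demand / Available Hours
Rate = 549 units/day / 15 hours/day
Rate = 36.6 units/hour

36.6 units/hour


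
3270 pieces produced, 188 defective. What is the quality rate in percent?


Formula: Quality Rate = Good Pieces / Total Pieces * 100
Good pieces = 3270 - 188 = 3082
QR = 3082 / 3270 * 100 = 94.3%

94.3%


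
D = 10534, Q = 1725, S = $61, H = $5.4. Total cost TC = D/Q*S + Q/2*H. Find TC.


TC = 10534/1725 * 61 + 1725/2 * 5.4

$5030.01


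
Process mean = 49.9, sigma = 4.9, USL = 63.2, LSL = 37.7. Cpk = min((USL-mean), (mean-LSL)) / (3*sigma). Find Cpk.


Cpu = (63.2 - 49.9) / (3 * 4.9) = 0.9
Cpl = (49.9 - 37.7) / (3 * 4.9) = 0.83
Cpk = min(0.9, 0.83) = 0.83

0.83


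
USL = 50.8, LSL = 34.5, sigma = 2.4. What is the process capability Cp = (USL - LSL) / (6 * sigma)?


Cp = (50.8 - 34.5) / (6 * 2.4)

1.13


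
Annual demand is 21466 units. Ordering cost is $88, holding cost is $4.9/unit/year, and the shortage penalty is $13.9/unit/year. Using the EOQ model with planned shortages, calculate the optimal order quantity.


Formula: EOQ* = sqrt(2DS/H) * sqrt((H+P)/P)
Base EOQ = sqrt(2*21466*88/4.9) = 878.08 units
Correction = sqrt((4.9+13.9)/13.9) = 1.16298
EOQ* = 878.08 * 1.16298 = 1021.2 units

1021.2 units


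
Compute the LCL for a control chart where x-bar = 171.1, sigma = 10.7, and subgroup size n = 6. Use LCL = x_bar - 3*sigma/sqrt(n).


LCL = 171.1 - 3 * 10.7 / sqrt(6)

158.0
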